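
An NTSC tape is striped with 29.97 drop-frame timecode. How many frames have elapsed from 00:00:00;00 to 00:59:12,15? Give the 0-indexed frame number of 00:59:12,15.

Complete 10-minute blocks: 5, each 17982 frames → 89910.
Remaining 9 whole minutes in the current block: 1800 + 8 × 1798 = 16184 frames.
Within the current minute: 12 × 30 + 15 − 2 = 373 (labels ;00/;01 skipped at this minute). Total = 89910 + 16184 + 373 = 106467.

106467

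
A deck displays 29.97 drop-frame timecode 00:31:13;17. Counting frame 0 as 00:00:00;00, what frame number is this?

Complete 10-minute blocks: 3, each 17982 frames → 53946.
Remaining 1 whole minute in the current block: 1800 + 0 × 1798 = 1800 frames.
Within the current minute: 13 × 30 + 17 − 2 = 405 (labels ;00/;01 skipped at this minute). Total = 53946 + 1800 + 405 = 56151.

56151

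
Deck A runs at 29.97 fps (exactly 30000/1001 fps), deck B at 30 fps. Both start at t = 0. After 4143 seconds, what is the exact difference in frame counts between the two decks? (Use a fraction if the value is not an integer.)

124290/1001 frames

A emits 30000/1001 × 4143 = 124290000/1001 frames; B emits 30 × 4143 = 124290.
Difference = 124290/1001 frames (≈ 124.1658); B is ahead of A.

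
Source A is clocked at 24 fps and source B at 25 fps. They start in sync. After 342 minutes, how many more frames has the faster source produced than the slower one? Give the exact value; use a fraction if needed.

20520 frames

342 min = 20520 s.
A emits 24 × 20520 = 492480 frames; B emits 25 × 20520 = 513000.
Difference = 20520 frames; B is ahead of A.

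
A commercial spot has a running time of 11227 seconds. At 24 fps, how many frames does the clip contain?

Frames = 11227 × 24 = 269448.

269448 frames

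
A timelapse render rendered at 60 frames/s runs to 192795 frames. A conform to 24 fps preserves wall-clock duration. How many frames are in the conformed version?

Target frames = source frames × (target rate / source rate) = 192795 × (24)/(60) = 192795 × 2/5 = 77118.

77118 frames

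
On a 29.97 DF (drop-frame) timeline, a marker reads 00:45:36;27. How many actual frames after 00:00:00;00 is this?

As if non-drop at 30 labels/s: (0 × 3600 + 45 × 60 + 36) × 30 + 27 = 82107.
Minute boundaries passed: 45; those not divisible by 10: 45 − 4 = 41; dropped labels = 2 × 41 = 82.
Actual frame index = 82107 − 82 = 82025.

82025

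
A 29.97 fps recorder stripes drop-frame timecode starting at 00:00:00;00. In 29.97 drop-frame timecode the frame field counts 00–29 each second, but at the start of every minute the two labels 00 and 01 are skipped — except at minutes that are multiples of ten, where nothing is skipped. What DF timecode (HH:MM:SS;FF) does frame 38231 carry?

Each 10-minute DF block holds 10 × 60 × 30 − 9 × 2 = 17982 frames. 38231 ÷ 17982 → 2 full blocks, remainder 2267.
Within the partial block the first minute is 1800 frames and each further minute 1798, so 1 further minute boundary passed. Total skipped labels = 18 × 2 + 2 × 1 = 38.
Non-drop label index = 38231 + 38 = 38269; at 30 labels/s that is 00:21:15:19, i.e. DF 00:21:15;19.

00:21:15;19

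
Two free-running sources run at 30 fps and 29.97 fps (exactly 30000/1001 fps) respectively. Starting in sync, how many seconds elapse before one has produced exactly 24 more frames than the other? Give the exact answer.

The gap grows by |30000/1001 − 30| = 30/1001 frames per second.
Time for a 24-frame gap: 24 ÷ (30/1001) = 800.8 s.

800.8 seconds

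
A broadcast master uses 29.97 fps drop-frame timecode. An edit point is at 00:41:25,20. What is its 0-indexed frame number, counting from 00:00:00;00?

74496

Complete 10-minute blocks: 4, each 17982 frames → 71928.
Remaining 1 whole minute in the current block: 1800 + 0 × 1798 = 1800 frames.
Within the current minute: 25 × 30 + 20 − 2 = 768 (labels ;00/;01 skipped at this minute). Total = 71928 + 1800 + 768 = 74496.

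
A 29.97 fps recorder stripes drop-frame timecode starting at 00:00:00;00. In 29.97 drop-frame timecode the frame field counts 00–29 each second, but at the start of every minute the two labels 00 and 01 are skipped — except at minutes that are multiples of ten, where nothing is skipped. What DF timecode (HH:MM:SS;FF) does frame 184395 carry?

Each 10-minute DF block holds 10 × 60 × 30 − 9 × 2 = 17982 frames. 184395 ÷ 17982 → 10 full blocks, remainder 4575.
Within the partial block the first minute is 1800 frames and each further minute 1798, so 2 further minute boundaries passed. Total skipped labels = 18 × 10 + 2 × 2 = 184.
Non-drop label index = 184395 + 184 = 184579; at 30 labels/s that is 01:42:32:19, i.e. DF 01:42:32;19.

01:42:32;19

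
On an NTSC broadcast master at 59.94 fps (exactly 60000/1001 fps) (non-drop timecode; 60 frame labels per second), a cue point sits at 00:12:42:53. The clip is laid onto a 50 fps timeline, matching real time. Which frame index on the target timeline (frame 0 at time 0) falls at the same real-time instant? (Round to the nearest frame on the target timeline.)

Source frame index: (0×3600 + 12×60 + 42) × 60 + 53 = 45773.
Real time: 45773 / (60000/1001) = 45818773/60000 s.
Target frame: (45818773/60000) × (50) = 45818773/1200 ≈ 38182.311 → 38182.

frame 38182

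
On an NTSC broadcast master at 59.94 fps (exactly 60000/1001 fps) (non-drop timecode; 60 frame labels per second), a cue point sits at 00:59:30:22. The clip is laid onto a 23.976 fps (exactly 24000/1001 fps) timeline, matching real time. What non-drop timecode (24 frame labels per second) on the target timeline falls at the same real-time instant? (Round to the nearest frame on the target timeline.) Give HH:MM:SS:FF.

Source frame index: (0×3600 + 59×60 + 30) × 60 + 22 = 214222.
Real time: 214222 / (60000/1001) = 107218111/30000 s.
Target frame: (107218111/30000) × (24000/1001) = 428444/5 ≈ 85688.800 → 85689.
At 24 labels/s: frame 85689 → 00:59:30:09.

00:59:30:09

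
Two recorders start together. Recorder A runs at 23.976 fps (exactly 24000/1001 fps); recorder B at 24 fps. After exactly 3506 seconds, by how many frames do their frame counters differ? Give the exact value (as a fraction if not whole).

84144/1001 frames

A emits 24000/1001 × 3506 = 84144000/1001 frames; B emits 24 × 3506 = 84144.
Difference = 84144/1001 frames (≈ 84.0599); B is ahead of A.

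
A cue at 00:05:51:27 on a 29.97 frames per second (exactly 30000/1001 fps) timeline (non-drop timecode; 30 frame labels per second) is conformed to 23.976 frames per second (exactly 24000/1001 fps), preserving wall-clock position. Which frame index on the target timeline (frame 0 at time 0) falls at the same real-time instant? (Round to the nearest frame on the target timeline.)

Source frame index: (0×3600 + 5×60 + 51) × 30 + 27 = 10557.
Real time: 10557 / (30000/1001) = 3522519/10000 s.
Target frame: (3522519/10000) × (24000/1001) = 42228/5 ≈ 8445.600 → 8446.

frame 8446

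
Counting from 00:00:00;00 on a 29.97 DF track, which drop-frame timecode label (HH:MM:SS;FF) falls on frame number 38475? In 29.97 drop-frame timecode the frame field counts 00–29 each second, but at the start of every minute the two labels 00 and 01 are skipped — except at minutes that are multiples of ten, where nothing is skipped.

00:21:23;23

Each 10-minute DF block holds 10 × 60 × 30 − 9 × 2 = 17982 frames. 38475 ÷ 17982 → 2 full blocks, remainder 2511.
Within the partial block the first minute is 1800 frames and each further minute 1798, so 1 further minute boundary passed. Total skipped labels = 18 × 2 + 2 × 1 = 38.
Non-drop label index = 38475 + 38 = 38513; at 30 labels/s that is 00:21:23:23, i.e. DF 00:21:23;23.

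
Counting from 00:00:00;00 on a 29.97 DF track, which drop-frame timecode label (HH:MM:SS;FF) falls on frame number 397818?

03:41:13;26

Each 10-minute DF block holds 10 × 60 × 30 − 9 × 2 = 17982 frames. 397818 ÷ 17982 → 22 full blocks, remainder 2214.
Within the partial block the first minute is 1800 frames and each further minute 1798, so 1 further minute boundary passed. Total skipped labels = 18 × 22 + 2 × 1 = 398.
Non-drop label index = 397818 + 398 = 398216; at 30 labels/s that is 03:41:13:26, i.e. DF 03:41:13;26.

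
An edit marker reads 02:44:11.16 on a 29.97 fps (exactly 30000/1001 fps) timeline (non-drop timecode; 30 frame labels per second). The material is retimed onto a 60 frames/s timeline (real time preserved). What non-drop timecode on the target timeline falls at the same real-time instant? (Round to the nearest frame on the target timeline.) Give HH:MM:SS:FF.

02:44:21:23

Source frame index: (2×3600 + 44×60 + 11) × 30 + 16 = 295546.
Real time: 295546 / (30000/1001) = 147920773/15000 s.
Target frame: (147920773/15000) × (60) = 147920773/250 ≈ 591683.092 → 591683.
At 60 labels/s: frame 591683 → 02:44:21:23.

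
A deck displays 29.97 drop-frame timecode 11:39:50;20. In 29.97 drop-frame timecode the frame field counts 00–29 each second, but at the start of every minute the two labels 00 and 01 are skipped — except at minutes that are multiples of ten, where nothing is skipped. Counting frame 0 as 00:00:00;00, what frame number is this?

Complete 10-minute blocks: 69, each 17982 frames → 1240758.
Remaining 9 whole minutes in the current block: 1800 + 8 × 1798 = 16184 frames.
Within the current minute: 50 × 30 + 20 − 2 = 1518 (labels ;00/;01 skipped at this minute). Total = 1240758 + 16184 + 1518 = 1258460.

1258460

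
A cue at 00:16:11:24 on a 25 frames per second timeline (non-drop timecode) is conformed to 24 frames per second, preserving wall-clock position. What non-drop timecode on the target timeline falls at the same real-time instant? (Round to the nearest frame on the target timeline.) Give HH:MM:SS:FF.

Source frame index: (0×3600 + 16×60 + 11) × 25 + 24 = 24299.
Real time: 24299 / (25) = 24299/25 s.
Target frame: (24299/25) × (24) = 583176/25 ≈ 23327.040 → 23327.
At 24 labels/s: frame 23327 → 00:16:11:23.

00:16:11:23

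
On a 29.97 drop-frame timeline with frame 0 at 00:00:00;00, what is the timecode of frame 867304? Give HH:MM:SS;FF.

08:02:19;02

Ten DF minutes hold 17982 frames, so frame 867304 lies in block 48 (frames 863136–881117) with 4168 frames into that block.
The block's first minute is 1800 frames and the rest 1798 each; 4168 frames reaches minute 2, so 48 × 18 + 2 × 2 = 868 labels have been skipped so far.
Adding those back, label number 867304 + 868 = 868172 at 30 labels/s is 28939 s + 2 f = 8 h 2 min 19 s frame 2, i.e. 08:02:19;02.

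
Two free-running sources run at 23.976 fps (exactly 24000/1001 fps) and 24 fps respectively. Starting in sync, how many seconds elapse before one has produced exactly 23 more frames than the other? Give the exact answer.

23023/24 seconds

The gap grows by |24 − 24000/1001| = 24/1001 frames per second.
Time for a 23-frame gap: 23 ÷ (24/1001) = 23023/24 s.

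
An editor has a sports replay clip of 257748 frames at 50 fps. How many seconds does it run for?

5154.96 seconds

Running time = 257748 / (50) = 5154.96 s.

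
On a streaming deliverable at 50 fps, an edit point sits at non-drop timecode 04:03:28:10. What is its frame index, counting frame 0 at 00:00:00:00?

Total seconds to the label: (4 × 3600 + 3 × 60 + 28) = 14608.
Frame index = 14608 × 50 + 10 = 730410.

730410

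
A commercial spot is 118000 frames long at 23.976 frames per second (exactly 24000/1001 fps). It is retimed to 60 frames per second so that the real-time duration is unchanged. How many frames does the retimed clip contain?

Target frames = source frames × (target rate / source rate) = 118000 × (60)/(24000/1001) = 118000 × 1001/400 = 295295.

295295 frames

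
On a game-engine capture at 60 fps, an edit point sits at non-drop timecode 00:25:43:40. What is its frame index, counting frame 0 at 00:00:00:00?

92620

Total seconds to the label: (0 × 3600 + 25 × 60 + 43) = 1543.
Frame index = 1543 × 60 + 40 = 92620.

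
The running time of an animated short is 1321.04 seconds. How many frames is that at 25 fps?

33026 frames

Frames = 1321.04 × 25 = 33026.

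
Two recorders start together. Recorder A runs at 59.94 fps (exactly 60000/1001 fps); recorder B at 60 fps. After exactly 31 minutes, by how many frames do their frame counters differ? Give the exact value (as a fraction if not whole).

31 min = 1860 s.
A emits 60000/1001 × 1860 = 111600000/1001 frames; B emits 60 × 1860 = 111600.
Difference = 111600/1001 frames (≈ 111.4885); B is ahead of A.

111600/1001 frames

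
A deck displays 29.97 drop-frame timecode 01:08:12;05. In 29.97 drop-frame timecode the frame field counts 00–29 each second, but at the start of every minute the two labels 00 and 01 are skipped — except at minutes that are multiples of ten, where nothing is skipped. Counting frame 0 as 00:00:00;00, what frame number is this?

122641

Complete 10-minute blocks: 6, each 17982 frames → 107892.
Remaining 8 whole minutes in the current block: 1800 + 7 × 1798 = 14386 frames.
Within the current minute: 12 × 30 + 5 − 2 = 363 (labels ;00/;01 skipped at this minute). Total = 107892 + 14386 + 363 = 122641.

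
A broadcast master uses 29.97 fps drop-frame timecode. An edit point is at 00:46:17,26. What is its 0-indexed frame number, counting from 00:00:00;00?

83252

Complete 10-minute blocks: 4, each 17982 frames → 71928.
Remaining 6 whole minutes in the current block: 1800 + 5 × 1798 = 10790 frames.
Within the current minute: 17 × 30 + 26 − 2 = 534 (labels ;00/;01 skipped at this minute). Total = 71928 + 10790 + 534 = 83252.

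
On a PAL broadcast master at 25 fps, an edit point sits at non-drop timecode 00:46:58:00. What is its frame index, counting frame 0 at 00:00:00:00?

frame 70450

Total seconds to the label: (0 × 3600 + 46 × 60 + 58) = 2818.
Frame index = 2818 × 25 + 0 = 70450.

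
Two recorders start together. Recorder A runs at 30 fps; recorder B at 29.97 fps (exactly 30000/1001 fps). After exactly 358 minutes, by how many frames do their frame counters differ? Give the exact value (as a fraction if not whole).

358 min = 21480 s.
A emits 30 × 21480 = 644400 frames; B emits 30000/1001 × 21480 = 644400000/1001.
Difference = 644400/1001 frames (≈ 643.7562); B is behind A.

644400/1001 frames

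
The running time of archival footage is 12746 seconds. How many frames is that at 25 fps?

Frames = 12746 × 25 = 318650.

318650 frames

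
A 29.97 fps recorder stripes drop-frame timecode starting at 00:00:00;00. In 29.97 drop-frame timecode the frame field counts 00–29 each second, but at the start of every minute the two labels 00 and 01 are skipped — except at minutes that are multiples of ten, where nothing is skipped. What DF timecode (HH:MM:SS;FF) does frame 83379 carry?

00:46:22;03

Ten DF minutes hold 17982 frames, so frame 83379 lies in block 4 (frames 71928–89909) with 11451 frames into that block.
The block's first minute is 1800 frames and the rest 1798 each; 11451 frames reaches minute 6, so 4 × 18 + 6 × 2 = 84 labels have been skipped so far.
Adding those back, label number 83379 + 84 = 83463 at 30 labels/s is 2782 s + 3 f = 0 h 46 min 22 s frame 3, i.e. 00:46:22;03.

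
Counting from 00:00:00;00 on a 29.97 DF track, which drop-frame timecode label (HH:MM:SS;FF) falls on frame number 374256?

Ten DF minutes hold 17982 frames, so frame 374256 lies in block 20 (frames 359640–377621) with 14616 frames into that block.
The block's first minute is 1800 frames and the rest 1798 each; 14616 frames reaches minute 8, so 20 × 18 + 8 × 2 = 376 labels have been skipped so far.
Adding those back, label number 374256 + 376 = 374632 at 30 labels/s is 12487 s + 22 f = 3 h 28 min 7 s frame 22, i.e. 03:28:07;22.

03:28:07;22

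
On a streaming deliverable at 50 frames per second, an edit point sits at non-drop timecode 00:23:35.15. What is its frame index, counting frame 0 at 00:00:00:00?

70765

Total seconds to the label: (0 × 3600 + 23 × 60 + 35) = 1415.
Frame index = 1415 × 50 + 15 = 70765.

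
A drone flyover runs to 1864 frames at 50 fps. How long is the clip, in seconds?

37.28 seconds

Running time = 1864 / (50) = 37.28 s.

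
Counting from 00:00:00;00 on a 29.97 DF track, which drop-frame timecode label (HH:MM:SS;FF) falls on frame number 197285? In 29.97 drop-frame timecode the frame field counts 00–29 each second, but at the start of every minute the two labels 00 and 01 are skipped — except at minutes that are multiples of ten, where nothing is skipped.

Each 10-minute DF block holds 10 × 60 × 30 − 9 × 2 = 17982 frames. 197285 ÷ 17982 → 10 full blocks, remainder 17465.
Within the partial block the first minute is 1800 frames and each further minute 1798, so 9 further minute boundaries passed. Total skipped labels = 18 × 10 + 2 × 9 = 198.
Non-drop label index = 197285 + 198 = 197483; at 30 labels/s that is 01:49:42:23, i.e. DF 01:49:42;23.

01:49:42;23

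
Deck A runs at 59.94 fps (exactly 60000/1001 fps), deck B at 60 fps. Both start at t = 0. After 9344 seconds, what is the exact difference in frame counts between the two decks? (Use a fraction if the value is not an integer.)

A emits 60000/1001 × 9344 = 560640000/1001 frames; B emits 60 × 9344 = 560640.
Difference = 560640/1001 frames (≈ 560.0799); B is ahead of A.

560640/1001 frames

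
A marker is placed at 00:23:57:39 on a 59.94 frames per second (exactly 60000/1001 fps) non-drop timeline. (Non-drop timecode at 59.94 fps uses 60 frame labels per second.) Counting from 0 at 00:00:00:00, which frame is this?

frame 86259

Total seconds to the label: (0 × 3600 + 23 × 60 + 57) = 1437.
Frame index = 1437 × 60 + 39 = 86259.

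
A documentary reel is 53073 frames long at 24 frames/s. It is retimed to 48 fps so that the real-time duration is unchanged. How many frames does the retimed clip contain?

106146 frames

Frames at target rate = 53073 × (48) / (24) = 106146.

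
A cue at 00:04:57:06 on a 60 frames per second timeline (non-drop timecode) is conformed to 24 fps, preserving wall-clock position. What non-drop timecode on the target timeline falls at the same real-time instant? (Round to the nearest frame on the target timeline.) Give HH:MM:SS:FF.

00:04:57:02

Source frame index: (0×3600 + 4×60 + 57) × 60 + 6 = 17826.
Real time: 17826 / (60) = 2971/10 s.
Target frame: (2971/10) × (24) = 35652/5 ≈ 7130.400 → 7130.
At 24 labels/s: frame 7130 → 00:04:57:02.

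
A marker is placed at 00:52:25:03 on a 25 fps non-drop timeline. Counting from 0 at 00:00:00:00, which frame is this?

Total seconds to the label: (0 × 3600 + 52 × 60 + 25) = 3145.
Frame index = 3145 × 25 + 3 = 78628.

frame 78628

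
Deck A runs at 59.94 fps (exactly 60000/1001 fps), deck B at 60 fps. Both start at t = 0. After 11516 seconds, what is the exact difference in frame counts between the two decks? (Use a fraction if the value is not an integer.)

A emits 60000/1001 × 11516 = 690960000/1001 frames; B emits 60 × 11516 = 690960.
Difference = 690960/1001 frames (≈ 690.2697); B is ahead of A.

690960/1001 frames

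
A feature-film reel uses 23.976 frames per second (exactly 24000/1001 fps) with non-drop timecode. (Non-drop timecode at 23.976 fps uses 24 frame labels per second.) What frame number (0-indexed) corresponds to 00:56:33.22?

Total seconds to the label: (0 × 3600 + 56 × 60 + 33) = 3393.
Frame index = 3393 × 24 + 22 = 81454.

frame 81454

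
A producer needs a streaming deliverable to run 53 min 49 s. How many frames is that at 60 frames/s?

193740 frames

53 min 49 s = 3229 s.
Frames = 3229 × 60 = 193740.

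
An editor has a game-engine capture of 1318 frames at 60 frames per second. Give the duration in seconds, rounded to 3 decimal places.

Running time = 1318 × 1/60 = 659/30 s ≈ 21.967 s.

21.967 seconds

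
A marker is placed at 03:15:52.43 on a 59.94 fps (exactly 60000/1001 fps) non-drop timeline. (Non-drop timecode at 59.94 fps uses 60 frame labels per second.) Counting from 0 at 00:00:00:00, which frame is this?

frame 705163

Total seconds to the label: (3 × 3600 + 15 × 60 + 52) = 11752.
Frame index = 11752 × 60 + 43 = 705163.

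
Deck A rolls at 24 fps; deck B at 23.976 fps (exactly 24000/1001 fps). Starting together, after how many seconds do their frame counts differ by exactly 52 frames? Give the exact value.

13013/6 seconds

The gap grows by |24000/1001 − 24| = 24/1001 frames per second.
Time for a 52-frame gap: 52 ÷ (24/1001) = 13013/6 s.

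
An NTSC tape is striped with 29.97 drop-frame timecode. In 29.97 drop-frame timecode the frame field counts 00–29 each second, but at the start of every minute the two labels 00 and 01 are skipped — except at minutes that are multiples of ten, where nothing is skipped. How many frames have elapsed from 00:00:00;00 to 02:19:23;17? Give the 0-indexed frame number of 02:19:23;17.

250655

Complete 10-minute blocks: 13, each 17982 frames → 233766.
Remaining 9 whole minutes in the current block: 1800 + 8 × 1798 = 16184 frames.
Within the current minute: 23 × 30 + 17 − 2 = 705 (labels ;00/;01 skipped at this minute). Total = 233766 + 16184 + 705 = 250655.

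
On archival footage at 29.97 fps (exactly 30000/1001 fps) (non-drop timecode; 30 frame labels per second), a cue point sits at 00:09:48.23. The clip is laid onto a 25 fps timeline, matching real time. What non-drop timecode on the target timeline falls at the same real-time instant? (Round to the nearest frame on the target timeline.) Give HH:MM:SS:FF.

00:09:49:09

Source frame index: (0×3600 + 9×60 + 48) × 30 + 23 = 17663.
Real time: 17663 / (30000/1001) = 17680663/30000 s.
Target frame: (17680663/30000) × (25) = 17680663/1200 ≈ 14733.886 → 14734.
At 25 labels/s: frame 14734 → 00:09:49:09.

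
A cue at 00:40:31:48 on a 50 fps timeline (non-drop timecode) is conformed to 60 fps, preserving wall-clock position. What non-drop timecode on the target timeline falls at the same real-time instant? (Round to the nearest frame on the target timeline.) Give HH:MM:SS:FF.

Source frame index: (0×3600 + 40×60 + 31) × 50 + 48 = 121598.
Real time: 121598 / (50) = 60799/25 s.
Target frame: (60799/25) × (60) = 729588/5 ≈ 145917.600 → 145918.
At 60 labels/s: frame 145918 → 00:40:31:58.

00:40:31:58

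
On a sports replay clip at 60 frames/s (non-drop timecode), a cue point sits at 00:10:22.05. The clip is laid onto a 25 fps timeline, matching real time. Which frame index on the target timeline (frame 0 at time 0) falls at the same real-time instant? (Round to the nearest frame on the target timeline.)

frame 15552

Source frame index: (0×3600 + 10×60 + 22) × 60 + 5 = 37325.
Real time: 37325 / (60) = 7465/12 s.
Target frame: (7465/12) × (25) = 186625/12 ≈ 15552.083 → 15552.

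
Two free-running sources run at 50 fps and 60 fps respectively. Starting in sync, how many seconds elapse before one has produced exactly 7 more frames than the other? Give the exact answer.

The gap grows by |60 − 50| = 10 frames per second.
Time for a 7-frame gap: 7 ÷ (10) = 0.7 s.

0.7 seconds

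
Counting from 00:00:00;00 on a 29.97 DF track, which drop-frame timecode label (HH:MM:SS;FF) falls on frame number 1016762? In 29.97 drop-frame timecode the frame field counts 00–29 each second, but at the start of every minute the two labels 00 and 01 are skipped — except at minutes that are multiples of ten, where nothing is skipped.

09:25:26;00

Ten DF minutes hold 17982 frames, so frame 1016762 lies in block 56 (frames 1006992–1024973) with 9770 frames into that block.
The block's first minute is 1800 frames and the rest 1798 each; 9770 frames reaches minute 5, so 56 × 18 + 5 × 2 = 1018 labels have been skipped so far.
Adding those back, label number 1016762 + 1018 = 1017780 at 30 labels/s is 33926 s + 0 f = 9 h 25 min 26 s frame 0, i.e. 09:25:26;00.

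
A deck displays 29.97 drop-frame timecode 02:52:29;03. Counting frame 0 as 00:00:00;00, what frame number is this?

310163

As if non-drop at 30 labels/s: (2 × 3600 + 52 × 60 + 29) × 30 + 3 = 310473.
Minute boundaries passed: 172; those not divisible by 10: 172 − 17 = 155; dropped labels = 2 × 155 = 310.
Actual frame index = 310473 − 310 = 310163.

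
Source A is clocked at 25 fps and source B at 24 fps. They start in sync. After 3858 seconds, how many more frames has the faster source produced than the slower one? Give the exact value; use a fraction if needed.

3858 frames

A emits 25 × 3858 = 96450 frames; B emits 24 × 3858 = 92592.
Difference = 3858 frames; B is behind A.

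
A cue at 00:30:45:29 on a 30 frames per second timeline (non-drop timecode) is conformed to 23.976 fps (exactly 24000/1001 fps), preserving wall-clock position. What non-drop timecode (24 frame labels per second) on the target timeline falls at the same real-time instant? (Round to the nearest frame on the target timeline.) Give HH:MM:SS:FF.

Source frame index: (0×3600 + 30×60 + 45) × 30 + 29 = 55379.
Real time: 55379 / (30) = 55379/30 s.
Target frame: (55379/30) × (24000/1001) = 44303200/1001 ≈ 44258.941 → 44259.
At 24 labels/s: frame 44259 → 00:30:44:03.

00:30:44:03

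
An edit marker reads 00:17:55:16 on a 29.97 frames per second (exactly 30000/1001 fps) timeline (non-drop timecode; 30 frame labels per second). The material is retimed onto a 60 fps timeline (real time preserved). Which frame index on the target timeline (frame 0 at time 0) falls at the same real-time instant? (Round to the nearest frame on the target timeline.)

Source frame index: (0×3600 + 17×60 + 55) × 30 + 16 = 32266.
Real time: 32266 / (30000/1001) = 16149133/15000 s.
Target frame: (16149133/15000) × (60) = 16149133/250 ≈ 64596.532 → 64597.

frame 64597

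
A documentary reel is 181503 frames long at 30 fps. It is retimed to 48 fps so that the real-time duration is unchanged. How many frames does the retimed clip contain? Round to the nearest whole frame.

290405 frames

Frames at target rate = 181503 × (48) / (30) = 1452024/5 ≈ 290404.800.
Nearest whole frame: 290405.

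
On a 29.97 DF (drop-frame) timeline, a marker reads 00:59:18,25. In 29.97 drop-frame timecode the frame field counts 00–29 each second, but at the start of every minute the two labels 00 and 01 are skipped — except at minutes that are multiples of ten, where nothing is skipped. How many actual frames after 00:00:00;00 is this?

As if non-drop at 30 labels/s: (0 × 3600 + 59 × 60 + 18) × 30 + 25 = 106765.
Minute boundaries passed: 59; those not divisible by 10: 59 − 5 = 54; dropped labels = 2 × 54 = 108.
Actual frame index = 106765 − 108 = 106657.

106657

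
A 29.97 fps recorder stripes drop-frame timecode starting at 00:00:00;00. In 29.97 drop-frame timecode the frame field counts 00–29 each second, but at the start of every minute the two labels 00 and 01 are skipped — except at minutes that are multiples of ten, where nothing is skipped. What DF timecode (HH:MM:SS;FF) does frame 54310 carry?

Ten DF minutes hold 17982 frames, so frame 54310 lies in block 3 (frames 53946–71927) with 364 frames into that block.
The block's first minute is 1800 frames and the rest 1798 each; 364 frames reaches minute 0, so 3 × 18 + 0 × 2 = 54 labels have been skipped so far.
Adding those back, label number 54310 + 54 = 54364 at 30 labels/s is 1812 s + 4 f = 0 h 30 min 12 s frame 4, i.e. 00:30:12;04.

00:30:12;04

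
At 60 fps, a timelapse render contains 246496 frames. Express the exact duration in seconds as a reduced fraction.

Running time = 246496 ÷ (60) = 246496 × 1/60 = 61624/15 s.

61624/15 seconds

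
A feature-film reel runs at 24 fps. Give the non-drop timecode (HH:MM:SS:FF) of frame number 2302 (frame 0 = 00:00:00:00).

00:01:35:22

2302 ÷ 24 = 95 full seconds, remainder 22 frames.
95 s = 0 h 1 min 35 s.
Timecode: 00:01:35:22.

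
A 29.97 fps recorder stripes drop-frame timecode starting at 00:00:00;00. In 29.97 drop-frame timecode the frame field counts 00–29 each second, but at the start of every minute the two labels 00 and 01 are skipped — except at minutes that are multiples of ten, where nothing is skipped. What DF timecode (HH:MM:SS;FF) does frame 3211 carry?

00:01:47;03

Ten DF minutes hold 17982 frames, so frame 3211 lies in block 0 (frames 0–17981) with 3211 frames into that block.
The block's first minute is 1800 frames and the rest 1798 each; 3211 frames reaches minute 1, so 0 × 18 + 1 × 2 = 2 labels have been skipped so far.
Adding those back, label number 3211 + 2 = 3213 at 30 labels/s is 107 s + 3 f = 0 h 1 min 47 s frame 3, i.e. 00:01:47;03.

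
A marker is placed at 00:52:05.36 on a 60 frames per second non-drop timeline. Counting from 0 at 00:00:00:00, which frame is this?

187536

Total seconds to the label: (0 × 3600 + 52 × 60 + 5) = 3125.
Frame index = 3125 × 60 + 36 = 187536.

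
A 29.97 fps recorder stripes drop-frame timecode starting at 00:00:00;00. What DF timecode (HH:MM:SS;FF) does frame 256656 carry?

02:22:43;22

Each 10-minute DF block holds 10 × 60 × 30 − 9 × 2 = 17982 frames. 256656 ÷ 17982 → 14 full blocks, remainder 4908.
Within the partial block the first minute is 1800 frames and each further minute 1798, so 2 further minute boundaries passed. Total skipped labels = 18 × 14 + 2 × 2 = 256.
Non-drop label index = 256656 + 256 = 256912; at 30 labels/s that is 02:22:43:22, i.e. DF 02:22:43;22.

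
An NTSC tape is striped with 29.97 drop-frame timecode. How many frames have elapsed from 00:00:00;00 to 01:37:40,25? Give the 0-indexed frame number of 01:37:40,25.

As if non-drop at 30 labels/s: (1 × 3600 + 37 × 60 + 40) × 30 + 25 = 175825.
Minute boundaries passed: 97; those not divisible by 10: 97 − 9 = 88; dropped labels = 2 × 88 = 176.
Actual frame index = 175825 − 176 = 175649.

175649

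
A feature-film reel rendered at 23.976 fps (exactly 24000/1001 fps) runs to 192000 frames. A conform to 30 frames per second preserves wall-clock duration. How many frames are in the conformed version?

Target frames = source frames × (target rate / source rate) = 192000 × (30)/(24000/1001) = 192000 × 1001/800 = 240240.

240240 frames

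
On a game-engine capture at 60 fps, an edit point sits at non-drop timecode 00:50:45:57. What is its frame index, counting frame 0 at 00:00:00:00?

Total seconds to the label: (0 × 3600 + 50 × 60 + 45) = 3045.
Frame index = 3045 × 60 + 57 = 182757.

frame 182757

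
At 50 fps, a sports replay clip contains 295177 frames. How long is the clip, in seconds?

Running time = 295177 / (50) = 5903.54 s.

5903.54 seconds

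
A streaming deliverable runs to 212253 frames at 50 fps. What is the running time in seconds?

Running time = 212253 / (50) = 4245.06 s.

4245.06 seconds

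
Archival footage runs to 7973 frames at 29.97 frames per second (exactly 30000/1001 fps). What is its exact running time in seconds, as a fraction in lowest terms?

Running time = 7973 ÷ (30000/1001) = 7973 × 1001/30000 = 7980973/30000 s.

7980973/30000 seconds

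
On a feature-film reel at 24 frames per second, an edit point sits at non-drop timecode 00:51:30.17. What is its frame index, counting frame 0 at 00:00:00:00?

frame 74177

Total seconds to the label: (0 × 3600 + 51 × 60 + 30) = 3090.
Frame index = 3090 × 24 + 17 = 74177.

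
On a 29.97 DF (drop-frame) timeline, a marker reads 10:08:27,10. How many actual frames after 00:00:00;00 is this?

As if non-drop at 30 labels/s: (10 × 3600 + 8 × 60 + 27) × 30 + 10 = 1095220.
Minute boundaries passed: 608; those not divisible by 10: 608 − 60 = 548; dropped labels = 2 × 548 = 1096.
Actual frame index = 1095220 − 1096 = 1094124.

1094124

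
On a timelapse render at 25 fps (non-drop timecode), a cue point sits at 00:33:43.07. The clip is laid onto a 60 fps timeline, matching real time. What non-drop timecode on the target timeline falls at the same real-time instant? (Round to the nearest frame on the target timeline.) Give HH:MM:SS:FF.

00:33:43:17

Source frame index: (0×3600 + 33×60 + 43) × 25 + 7 = 50582.
Real time: 50582 / (25) = 50582/25 s.
Target frame: (50582/25) × (60) = 606984/5 ≈ 121396.800 → 121397.
At 60 labels/s: frame 121397 → 00:33:43:17.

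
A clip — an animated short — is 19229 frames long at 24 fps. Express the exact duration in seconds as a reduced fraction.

19229/24 seconds

Running time = 19229 ÷ (24) = 19229 × 1/24 = 19229/24 s.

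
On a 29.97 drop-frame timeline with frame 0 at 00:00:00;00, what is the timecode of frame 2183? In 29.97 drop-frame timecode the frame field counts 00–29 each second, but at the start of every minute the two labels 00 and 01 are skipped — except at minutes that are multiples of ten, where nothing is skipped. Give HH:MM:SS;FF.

00:01:12;25

Ten DF minutes hold 17982 frames, so frame 2183 lies in block 0 (frames 0–17981) with 2183 frames into that block.
The block's first minute is 1800 frames and the rest 1798 each; 2183 frames reaches minute 1, so 0 × 18 + 1 × 2 = 2 labels have been skipped so far.
Adding those back, label number 2183 + 2 = 2185 at 30 labels/s is 72 s + 25 f = 0 h 1 min 12 s frame 25, i.e. 00:01:12;25.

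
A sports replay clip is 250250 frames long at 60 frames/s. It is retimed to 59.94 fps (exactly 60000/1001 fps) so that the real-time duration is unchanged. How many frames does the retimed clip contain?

Target frames = source frames × (target rate / source rate) = 250250 × (60000/1001)/(60) = 250250 × 1000/1001 = 250000.

250000 frames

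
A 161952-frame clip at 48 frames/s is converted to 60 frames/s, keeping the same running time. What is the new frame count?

Frames at target rate = 161952 × (60) / (48) = 202440.

202440 frames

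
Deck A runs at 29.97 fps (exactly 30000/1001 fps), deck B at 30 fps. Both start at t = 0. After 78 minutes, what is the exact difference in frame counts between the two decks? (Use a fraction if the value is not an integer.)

10800/77 frames

78 min = 4680 s.
A emits 30000/1001 × 4680 = 10800000/77 frames; B emits 30 × 4680 = 140400.
Difference = 10800/77 frames (≈ 140.2597); B is ahead of A.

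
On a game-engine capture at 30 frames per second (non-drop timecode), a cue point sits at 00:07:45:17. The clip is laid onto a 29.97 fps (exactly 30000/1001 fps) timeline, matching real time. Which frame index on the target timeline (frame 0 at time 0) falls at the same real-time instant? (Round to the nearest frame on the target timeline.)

frame 13953

Source frame index: (0×3600 + 7×60 + 45) × 30 + 17 = 13967.
Real time: 13967 / (30) = 13967/30 s.
Target frame: (13967/30) × (30000/1001) = 13967000/1001 ≈ 13953.047 → 13953.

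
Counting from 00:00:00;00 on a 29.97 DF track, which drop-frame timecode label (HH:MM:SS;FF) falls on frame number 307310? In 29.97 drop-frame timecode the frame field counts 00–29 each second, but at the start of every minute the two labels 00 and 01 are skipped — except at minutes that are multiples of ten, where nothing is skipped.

02:50:53;26

Each 10-minute DF block holds 10 × 60 × 30 − 9 × 2 = 17982 frames. 307310 ÷ 17982 → 17 full blocks, remainder 1616.
Within the partial block the first minute is 1800 frames and each further minute 1798, so 0 further minute boundaries passed. Total skipped labels = 18 × 17 + 2 × 0 = 306.
Non-drop label index = 307310 + 306 = 307616; at 30 labels/s that is 02:50:53:26, i.e. DF 02:50:53;26.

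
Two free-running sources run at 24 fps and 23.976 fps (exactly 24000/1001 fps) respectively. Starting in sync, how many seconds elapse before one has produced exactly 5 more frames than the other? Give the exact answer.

The gap grows by |24000/1001 − 24| = 24/1001 frames per second.
Time for a 5-frame gap: 5 ÷ (24/1001) = 5005/24 s.

5005/24 seconds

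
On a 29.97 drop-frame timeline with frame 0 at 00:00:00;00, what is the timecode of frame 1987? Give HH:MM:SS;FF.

Each 10-minute DF block holds 10 × 60 × 30 − 9 × 2 = 17982 frames. 1987 ÷ 17982 → 0 full blocks, remainder 1987.
Within the partial block the first minute is 1800 frames and each further minute 1798, so 1 further minute boundary passed. Total skipped labels = 18 × 0 + 2 × 1 = 2.
Non-drop label index = 1987 + 2 = 1989; at 30 labels/s that is 00:01:06:09, i.e. DF 00:01:06;09.

00:01:06;09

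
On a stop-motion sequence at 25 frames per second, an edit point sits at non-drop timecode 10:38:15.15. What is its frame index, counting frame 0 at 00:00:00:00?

frame 957390

Total seconds to the label: (10 × 3600 + 38 × 60 + 15) = 38295.
Frame index = 38295 × 25 + 15 = 957390.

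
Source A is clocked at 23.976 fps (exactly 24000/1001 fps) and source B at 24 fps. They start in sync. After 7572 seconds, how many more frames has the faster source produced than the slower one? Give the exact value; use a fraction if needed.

A emits 24000/1001 × 7572 = 181728000/1001 frames; B emits 24 × 7572 = 181728.
Difference = 181728/1001 frames (≈ 181.5465); B is ahead of A.

181728/1001 frames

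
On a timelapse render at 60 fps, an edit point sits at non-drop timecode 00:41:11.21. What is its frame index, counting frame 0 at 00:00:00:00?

Total seconds to the label: (0 × 3600 + 41 × 60 + 11) = 2471.
Frame index = 2471 × 60 + 21 = 148281.

frame 148281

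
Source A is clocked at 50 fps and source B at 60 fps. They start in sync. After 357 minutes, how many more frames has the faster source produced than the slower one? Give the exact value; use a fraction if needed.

357 min = 21420 s.
A emits 50 × 21420 = 1071000 frames; B emits 60 × 21420 = 1285200.
Difference = 214200 frames; B is ahead of A.

214200 frames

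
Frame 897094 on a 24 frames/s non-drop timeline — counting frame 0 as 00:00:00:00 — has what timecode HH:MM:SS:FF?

897094 ÷ 24 = 37378 full seconds, remainder 22 frames.
37378 s = 10 h 22 min 58 s.
Timecode: 10:22:58:22.

10:22:58:22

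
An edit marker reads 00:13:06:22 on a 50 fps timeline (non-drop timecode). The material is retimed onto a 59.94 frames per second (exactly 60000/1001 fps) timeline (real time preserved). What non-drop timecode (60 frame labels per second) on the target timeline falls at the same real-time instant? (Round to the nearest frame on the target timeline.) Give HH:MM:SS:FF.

Source frame index: (0×3600 + 13×60 + 6) × 50 + 22 = 39322.
Real time: 39322 / (50) = 19661/25 s.
Target frame: (19661/25) × (60000/1001) = 47186400/1001 ≈ 47139.261 → 47139.
At 60 labels/s: frame 47139 → 00:13:05:39.

00:13:05:39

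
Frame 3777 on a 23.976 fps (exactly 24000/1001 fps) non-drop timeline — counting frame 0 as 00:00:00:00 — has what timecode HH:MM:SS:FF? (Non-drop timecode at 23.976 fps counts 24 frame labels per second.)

00:02:37:09

3777 ÷ 24 = 157 full seconds, remainder 9 frames.
157 s = 0 h 2 min 37 s.
Timecode: 00:02:37:09.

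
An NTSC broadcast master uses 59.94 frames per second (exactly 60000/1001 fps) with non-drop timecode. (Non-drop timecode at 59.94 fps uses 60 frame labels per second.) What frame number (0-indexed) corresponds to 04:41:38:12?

Total seconds to the label: (4 × 3600 + 41 × 60 + 38) = 16898.
Frame index = 16898 × 60 + 12 = 1013892.

frame 1013892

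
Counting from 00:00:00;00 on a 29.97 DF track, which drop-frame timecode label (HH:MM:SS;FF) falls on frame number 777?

Each 10-minute DF block holds 10 × 60 × 30 − 9 × 2 = 17982 frames. 777 ÷ 17982 → 0 full blocks, remainder 777.
Within the partial block the first minute is 1800 frames and each further minute 1798, so 0 further minute boundaries passed. Total skipped labels = 18 × 0 + 2 × 0 = 0.
Non-drop label index = 777 + 0 = 777; at 30 labels/s that is 00:00:25:27, i.e. DF 00:00:25;27.

00:00:25;27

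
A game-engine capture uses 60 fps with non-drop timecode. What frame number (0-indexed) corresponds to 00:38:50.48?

Total seconds to the label: (0 × 3600 + 38 × 60 + 50) = 2330.
Frame index = 2330 × 60 + 48 = 139848.

139848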